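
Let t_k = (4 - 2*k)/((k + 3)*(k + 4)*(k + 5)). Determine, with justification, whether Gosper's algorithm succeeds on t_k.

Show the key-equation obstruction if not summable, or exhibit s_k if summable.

Yes. s_k = -k*(k - 17)/(12*(k + 3)*(k + 4)).

Ratio r(k) = (k - 1)*(k + 3)/((k - 2)*(k + 6)).
So A=k + 3 and B=k + 6, with C=k - 2.
Key eq: (k + 3)·f(k+1) = (k + 5)·f(k) + (k - 2).
deg f ≤ 2 (via 1,1,1).
Solving with deg f ≤ 2: f(k) = k*(k - 17)/24.
R(k) = B(k−1)·f(k)/C(k) = k*(k - 17)*(k + 5)/(24*(k - 2)); s_k = R·t_k = -k*(k - 17)/(12*(k + 3)*(k + 4)).
Verify: 2*(2 - k)/(k**3 + 12*k**2 + 47*k + 60) matches t_k.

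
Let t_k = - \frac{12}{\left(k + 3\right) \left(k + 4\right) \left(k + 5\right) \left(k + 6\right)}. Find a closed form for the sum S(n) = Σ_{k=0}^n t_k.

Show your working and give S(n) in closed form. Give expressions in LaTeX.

The ratio is (k + 3)/(k + 7).
Factor: A=k + 3; B=k + 7; C=1.
Set up (k + 3)·f(k+1) − (k + 6)·f(k) − (1) = 0.
d = 3 from the (1,1,0) case.
Match coefficients ⇒ f(k) = k*(k**2 + 12*k + 47)/180.
Get s_k = R·t_k = k*(-k**2 - 12*k - 47)/(15*(k + 3)*(k + 4)*(k + 5)) with R(k) = B(k−1)f(k)/C(k) = k*(k + 6)*(k**2 + 12*k + 47)/180.
s_(k+1) − s_k = -12/(k**4 + 18*k**3 + 119*k**2 + 342*k + 360) = t_k.
Telescope: S(n) = s_(n+1) − s_(0) = (-n**3 - 15*n**2 - 74*n - 60)/(15*(n**3 + 15*n**2 + 74*n + 120)) − (0) = (-n**3 - 15*n**2 - 74*n - 60)/(15*(n**3 + 15*n**2 + 74*n + 120)).

S(n) = \frac{- n^{3} - 15 n^{2} - 74 n - 60}{15 \left(n^{3} + 15 n^{2} + 74 n + 120\right)}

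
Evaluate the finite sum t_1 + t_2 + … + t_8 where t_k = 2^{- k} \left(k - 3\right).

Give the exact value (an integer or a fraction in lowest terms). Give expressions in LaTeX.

Σ = -263/256

The ratio is (k - 2)/(2*(k - 3)).
Take A(k)=1/2, B(k)=1, C(k)=k - 3.
Key eq: (1/2)·f(k+1) = (1)·f(k) + (k - 3).
d = 1 from the (0,0,1) case.
A polynomial solution: f(k) = -2*(k - 2).
R(k) = B(k−1)·f(k)/C(k) = -2*(k - 2)/(k - 3); s_k = R·t_k = 2**(1 - k)*(2 - k).
Δs = (k - 3)/2**k, as required.
Evaluate s at k=9 and k=1: -7/256 and 1; difference -263/256.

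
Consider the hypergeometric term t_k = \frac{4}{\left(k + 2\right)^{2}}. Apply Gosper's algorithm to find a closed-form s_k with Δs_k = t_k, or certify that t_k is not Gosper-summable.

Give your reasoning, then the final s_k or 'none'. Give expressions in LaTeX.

t_(k+1)/t_k = (k + 2)**2/(k + 3)**2.
A = k**2 + 4*k + 4, B = k**2 + 6*k + 9, C = 1.
Solve (k**2 + 4*k + 4)·f(k+1) − (k**2 + 4*k + 4)·f(k) = 1.
Bound: deg f ≤ 0.
Write f(k) = c0. Then LHS − RHS = -1, requiring -1 = 0: contradictory. No certificate.

none — t_k is not Gosper-summable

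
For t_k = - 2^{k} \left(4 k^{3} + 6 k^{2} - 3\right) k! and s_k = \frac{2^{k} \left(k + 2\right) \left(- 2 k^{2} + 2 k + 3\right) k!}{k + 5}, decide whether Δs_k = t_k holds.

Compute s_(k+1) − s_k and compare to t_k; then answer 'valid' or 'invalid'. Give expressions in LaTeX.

Invalid: residual \frac{3 \cdot 2^{k} \left(4 k^{4} + 26 k^{3} + 28 k^{2} - k - 12\right) k!}{\left(k + 5\right) \left(k + 6\right)} ≠ 0.

s_(k+1) = -2**(k + 1)*(k + 3)*(2*k**2 + 2*k - 3)*factorial(k + 1)/(k + 6)
s_(k+1) − s_k = -2**k*(4*k**5 + 38*k**4 + 108*k**3 + 93*k**2 - 30*k - 54)*factorial(k)/((k + 5)*(k + 6))
(s_(k+1) − s_k) − t_k = 3*2**k*(4*k**4 + 26*k**3 + 28*k**2 - k - 12)*factorial(k)/((k + 5)*(k + 6))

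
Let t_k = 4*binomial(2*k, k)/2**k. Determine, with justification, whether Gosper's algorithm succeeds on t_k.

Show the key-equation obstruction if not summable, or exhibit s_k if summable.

No — negative degree bound, so no certificate f.

r(k) = (2*k + 1)/(k + 1) after simplifying.
Normal form (A,B,C) = (2*k + 1, k + 1, 1).
Solve (2*k + 1)·f(k+1) − (k)·f(k) = 1.
From deg A=1, deg B=1, deg C=0: d=-1.
Negative degree bound (-1): no f exists, t_k not Gosper-summable.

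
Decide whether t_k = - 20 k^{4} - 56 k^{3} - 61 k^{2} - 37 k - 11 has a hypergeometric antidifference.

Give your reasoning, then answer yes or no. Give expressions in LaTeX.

Compute t_(k+1)/t_k: get (20*k**4 + 136*k**3 + 349*k**2 + 407*k + 185)/(20*k**4 + 56*k**3 + 61*k**2 + 37*k + 11).
Take A(k)=1, B(k)=1, C(k)=k**4 + 14*k**3/5 + 61*k**2/20 + 37*k/20 + 11/20.
Set up (1)·f(k+1) − (1)·f(k) − (k**4 + 14*k**3/5 + 61*k**2/20 + 37*k/20 + 11/20) = 0.
From deg A=0, deg B=0, deg C=4: d=5.
Solving with deg f ≤ 5: f(k) = k*(4*k**4 + 4*k**3 - k**2 + 2*k + 2)/20.
Then R = B(k−1)f/C = k*(4*k**4 + 4*k**3 - k**2 + 2*k + 2)/(20*k**4 + 56*k**3 + 61*k**2 + 37*k + 11), so s_k = R(k)·t_k = k*(-4*k**4 - 4*k**3 + k**2 - 2*k - 2).
s_(k+1) − s_k = -20*k**4 - 56*k**3 - 61*k**2 - 37*k - 11 = t_k.

Yes. s_k = k \left(- 4 k^{4} - 4 k^{3} + k^{2} - 2 k - 2\right).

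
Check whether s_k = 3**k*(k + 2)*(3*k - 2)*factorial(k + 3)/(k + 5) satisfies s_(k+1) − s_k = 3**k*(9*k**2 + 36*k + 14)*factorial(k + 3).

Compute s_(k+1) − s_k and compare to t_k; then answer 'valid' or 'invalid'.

s_(k+1) = 3**(k + 1)*(k + 3)*(3*k + 1)*factorial(k + 4)/(k + 6)
s_(k+1) − s_k = 3**k*(9*k**4 + 108*k**3 + 437*k**2 + 661*k + 204)*factorial(k + 3)/((k + 5)*(k + 6))
(s_(k+1) − s_k) − t_k = -3**(k + 1)*(9*k**3 + 81*k**2 + 191*k + 72)*factorial(k + 3)/((k + 5)*(k + 6))

Invalid: residual -3**(k + 1)*(9*k**3 + 81*k**2 + 191*k + 72)*factorial(k + 3)/((k + 5)*(k + 6)) ≠ 0.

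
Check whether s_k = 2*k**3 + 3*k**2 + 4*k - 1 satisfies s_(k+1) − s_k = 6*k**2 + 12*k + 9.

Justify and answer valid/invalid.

valid; difference matches t_k

s_(k+1) = 2*k**3 + 9*k**2 + 16*k + 8
s_(k+1) − s_k = 6*k**2 + 12*k + 9
(s_(k+1) − s_k) − t_k = 0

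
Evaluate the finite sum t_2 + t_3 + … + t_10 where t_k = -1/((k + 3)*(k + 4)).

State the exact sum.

Σ = -9/70

Ratio r(k) = (k + 3)/(k + 5).
So A=k + 3 and B=k + 5, with C=1.
Set up (k + 3)·f(k+1) − (k + 4)·f(k) − (1) = 0.
Degrees (1,1,0) ⇒ d ≤ 1.
Solve for f: f(k) = k/3 (degree 1 ≤ 1).
Certificate R = B(k−1)f/C = k*(k + 4)/3 gives s_k = -k/(3*k + 9).
s_(k+1) − s_k = -1/(k**2 + 7*k + 12) = t_k.
Evaluate s at k=11 and k=2: -11/42 and -2/15; difference -9/70.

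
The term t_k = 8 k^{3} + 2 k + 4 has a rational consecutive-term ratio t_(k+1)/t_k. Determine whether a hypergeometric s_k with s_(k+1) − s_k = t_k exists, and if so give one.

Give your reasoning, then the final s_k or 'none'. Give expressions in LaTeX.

Step 1: r(k) = (k + 4*(k + 1)**3 + 3)/(4*k**3 + k + 2).
Normal form (A,B,C) = (1, 1, k**3 + k/4 + 1/2).
f must satisfy (1)·f(k+1) − (1)·f(k) = k**3 + k/4 + 1/2.
Degrees (0,0,3) ⇒ d ≤ 4.
A polynomial solution: f(k) = k*(2*k**3 - 4*k**2 + 3*k + 3)/8.
Then R = B(k−1)f/C = k*(2*k**3 - 4*k**2 + 3*k + 3)/(2*(4*k**3 + k + 2)), so s_k = R(k)·t_k = k*(2*k**3 - 4*k**2 + 3*k + 3).
Δs = 8*k**3 + 2*k + 4, as required.

s_k = k \left(2 k^{3} - 4 k^{2} + 3 k + 3\right)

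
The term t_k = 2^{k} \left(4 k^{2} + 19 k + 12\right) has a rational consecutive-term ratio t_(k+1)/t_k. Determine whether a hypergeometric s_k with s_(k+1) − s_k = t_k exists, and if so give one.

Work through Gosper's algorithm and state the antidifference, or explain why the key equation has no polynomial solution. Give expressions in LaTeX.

The ratio is 2*(4*k**2 + 27*k + 35)/(4*k**2 + 19*k + 12).
So A=2 and B=1, with C=k**2 + 19*k/4 + 3.
Need (2)·f(k+1) − (1)·f(k) = k**2 + 19*k/4 + 3.
deg f ≤ 2 (via 0,0,2).
A polynomial solution: f(k) = (4*k**2 + 3*k - 2)/4.
Certificate R = B(k−1)f/C = (4*k**2 + 3*k - 2)/((k + 4)*(4*k + 3)) gives s_k = 2**k*(4*k**2 + 3*k - 2).
Δs = 2**k*(4*k**2 + 19*k + 12), as required.

s_k = 2^{k} \left(4 k^{2} + 3 k - 2\right)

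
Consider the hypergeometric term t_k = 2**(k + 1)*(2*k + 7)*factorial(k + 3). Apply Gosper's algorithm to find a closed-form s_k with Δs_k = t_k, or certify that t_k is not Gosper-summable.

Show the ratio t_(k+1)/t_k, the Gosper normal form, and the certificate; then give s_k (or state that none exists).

r(k) = 2*(k + 4)*(2*k + 9)/(2*k + 7) after simplifying.
Gosper form: A/B · C(k+1)/C(k) with A=2*k + 8, B=1, C=k + 7/2.
Set up (2*k + 8)·f(k+1) − (1)·f(k) − (k + 7/2) = 0.
d = 0 from the (1,0,1) case.
Solving with deg f ≤ 0: f(k) = 1/2.
R(k) = B(k−1)·f(k)/C(k) = 1/(2*k + 7); s_k = R·t_k = 2**(k + 1)*factorial(k + 3).
Verify: 2**(k + 1)*(2*k + 7)*factorial(k + 3) matches t_k.

s_k = 2**(k + 1)*factorial(k + 3)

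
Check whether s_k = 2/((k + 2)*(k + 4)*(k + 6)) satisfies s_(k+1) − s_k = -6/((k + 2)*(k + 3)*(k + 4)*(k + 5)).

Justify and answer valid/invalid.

Invalid: residual 6*(4*k + 23)/(k**6 + 27*k**5 + 295*k**4 + 1665*k**3 + 5104*k**2 + 8028*k + 5040) ≠ 0.

s_(k+1) = 2/((k + 3)*(k + 5)*(k + 7))
s_(k+1) − s_k = 2/((k + 3)*(k + 5)*(k + 7)) - 2/((k + 2)*(k + 4)*(k + 6))
(s_(k+1) − s_k) − t_k = 6*(4*k + 23)/(k**6 + 27*k**5 + 295*k**4 + 1665*k**3 + 5104*k**2 + 8028*k + 5040)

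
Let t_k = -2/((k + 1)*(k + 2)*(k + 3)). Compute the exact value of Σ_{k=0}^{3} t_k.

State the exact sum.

Σ = -7/15

Compute t_(k+1)/t_k: get (k + 1)/(k + 4).
Factor: A=k + 1; B=k + 4; C=1.
Set up (k + 1)·f(k+1) − (k + 3)·f(k) − (1) = 0.
deg f ≤ 2 (via 1,1,0).
A polynomial solution: f(k) = k*(k + 3)/4.
Get s_k = R·t_k = k*(-k - 3)/(2*(k + 1)*(k + 2)) with R(k) = B(k−1)f(k)/C(k) = k*(k + 3)**2/4.
Verify: -2/(k**3 + 6*k**2 + 11*k + 6) matches t_k.
Telescoping: Σ = s_(4) − s_(0) = -7/15 − (0) = -7/15.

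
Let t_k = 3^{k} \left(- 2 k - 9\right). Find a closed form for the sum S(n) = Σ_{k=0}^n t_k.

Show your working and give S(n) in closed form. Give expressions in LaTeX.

S(n) = - 3 \cdot 3^{n} n - 12 \cdot 3^{n} + 3

Ratio r(k) = 3*(2*k + 11)/(2*k + 9).
Gosper form: A/B · C(k+1)/C(k) with A=3, B=1, C=k + 9/2.
Solve (3)·f(k+1) − (1)·f(k) = k + 9/2.
Bound: deg f ≤ 1.
Match coefficients ⇒ f(k) = (k + 3)/2.
R(k) = B(k−1)·f(k)/C(k) = (k + 3)/(2*k + 9); s_k = R·t_k = 3**k*(-k - 3).
Δs = 3**k*(-2*k - 9), as required.
s_(n+1) = 3**(n + 1)*(-n - 4) and s_(0) = -3, so S(n) = -3*3**n*n - 12*3**n + 3.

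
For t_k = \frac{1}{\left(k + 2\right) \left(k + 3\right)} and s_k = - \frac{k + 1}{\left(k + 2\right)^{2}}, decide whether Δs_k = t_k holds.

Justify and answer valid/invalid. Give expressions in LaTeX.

Invalid: residual \frac{- 2 k - 5}{k^{4} + 10 k^{3} + 37 k^{2} + 60 k + 36} ≠ 0.

s_(k+1) = (-k - 2)/(k + 3)**2
s_(k+1) − s_k = ((k + 1)*(k + 3)**2 - (k + 2)**3)/((k + 2)**2*(k + 3)**2)
(s_(k+1) − s_k) − t_k = (-2*k - 5)/(k**4 + 10*k**3 + 37*k**2 + 60*k + 36)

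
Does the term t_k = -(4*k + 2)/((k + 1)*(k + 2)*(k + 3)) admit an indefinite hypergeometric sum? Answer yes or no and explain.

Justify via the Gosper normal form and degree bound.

r(k) = (k + 1)*(2*k + 3)/((k + 4)*(2*k + 1)) after simplifying.
Gosper form: A/B · C(k+1)/C(k) with A=k + 1, B=k + 4, C=k + 1/2.
Key eq: (k + 1)·f(k+1) = (k + 3)·f(k) + (k + 1/2).
Degrees (1,1,1) ⇒ d ≤ 2.
Coefficient equations give f(k) = k*(3*k + 1)/8.
Then R = B(k−1)f/C = k*(k + 3)*(3*k + 1)/(4*(2*k + 1)), so s_k = R(k)·t_k = -k*(3*k + 1)/(2*(k + 1)*(k + 2)).
Δs = 2*(-2*k - 1)/(k**3 + 6*k**2 + 11*k + 6), as required.

Yes. s_k = -k*(3*k + 1)/(2*(k + 1)*(k + 2)).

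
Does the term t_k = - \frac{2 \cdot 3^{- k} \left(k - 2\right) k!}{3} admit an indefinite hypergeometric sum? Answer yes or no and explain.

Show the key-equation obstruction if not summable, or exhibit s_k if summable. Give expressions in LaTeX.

Yes. s_k = - 2 \cdot 3^{- k} k!.

Compute t_(k+1)/t_k: get (k**2 - 1)/(3*(k - 2)).
Gosper form: A/B · C(k+1)/C(k) with A=k/3 + 1/3, B=1, C=k - 2.
Need (k/3 + 1/3)·f(k+1) − (1)·f(k) = k - 2.
deg f ≤ 0 (via 1,0,1).
Coefficient equations give f(k) = 3.
So s_k = (B(k−1)f/C)·t_k = (3/(k - 2))·t_k = -2*factorial(k)/3**k.
Δs = -2*(k - 2)*factorial(k)/(3*3**k), as required.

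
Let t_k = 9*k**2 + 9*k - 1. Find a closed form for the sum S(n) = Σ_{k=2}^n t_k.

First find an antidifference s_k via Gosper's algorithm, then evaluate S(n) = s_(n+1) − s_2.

S(n) = 3*n**3 + 9*n**2 + 5*n - 17

Step 1: r(k) = (9*k**2 + 27*k + 17)/(9*k**2 + 9*k - 1).
A = 1, B = 1, C = k**2 + k - 1/9.
f must satisfy (1)·f(k+1) − (1)·f(k) = k**2 + k - 1/9.
Bound: deg f ≤ 3.
Solve for f: f(k) = k*(3*k**2 - 4)/9 (degree 3 ≤ 3).
Get s_k = R·t_k = k*(3*k**2 - 4) with R(k) = B(k−1)f(k)/C(k) = k*(3*k**2 - 4)/(9*k**2 + 9*k - 1).
Δs = 9*k**2 + 9*k - 1, as required.
Σ_(k=2)^n t_k = s_(n+1) − s_(2) = (3*n**3 + 9*n**2 + 5*n - 1) − (16), i.e. 3*n**3 + 9*n**2 + 5*n - 17.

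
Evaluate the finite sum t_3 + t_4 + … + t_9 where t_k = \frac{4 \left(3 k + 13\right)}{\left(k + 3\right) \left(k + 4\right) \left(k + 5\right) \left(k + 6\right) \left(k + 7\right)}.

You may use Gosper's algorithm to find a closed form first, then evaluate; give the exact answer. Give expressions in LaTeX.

Σ = 14/1755

r(k) = (k + 3)*(3*k + 16)/((k + 8)*(3*k + 13)) after simplifying.
So A=k + 3 and B=k + 8, with C=k + 13/3.
Key eq: (k + 3)·f(k+1) = (k + 7)·f(k) + (k + 13/3).
d = 4 from the (1,1,1) case.
Coefficient equations give f(k) = k*(k + 4)*(k**2 + 14*k + 63)/270.
So s_k = (B(k−1)f/C)·t_k = (k*(k + 4)*(k + 7)*(k**2 + 14*k + 63)/(90*(3*k + 13)))·t_k = 2*k*(k**2 + 14*k + 63)/(45*(k**3 + 14*k**2 + 63*k + 90)).
s_(k+1) − s_k = 4*(3*k + 13)/(k**5 + 25*k**4 + 245*k**3 + 1175*k**2 + 2754*k + 2520) = t_k.
Telescoping: Σ = s_(10) − s_(3) = 101/2340 − (19/540) = 14/1755.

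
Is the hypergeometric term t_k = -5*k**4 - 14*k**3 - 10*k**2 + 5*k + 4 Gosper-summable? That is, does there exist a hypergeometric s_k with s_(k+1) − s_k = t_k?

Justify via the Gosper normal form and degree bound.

Yes. s_k = k**2*(-k**3 - k**2 + 2*k + 4).

Ratio r(k) = (5*k**4 + 34*k**3 + 82*k**2 + 77*k + 20)/(5*k**4 + 14*k**3 + 10*k**2 - 5*k - 4).
A = 1, B = 1, C = k**4 + 14*k**3/5 + 2*k**2 - k - 4/5.
Key eq: (1)·f(k+1) = (1)·f(k) + (k**4 + 14*k**3/5 + 2*k**2 - k - 4/5).
Bound: deg f ≤ 5.
Match coefficients ⇒ f(k) = k**2*(k**3 + k**2 - 2*k - 4)/5.
R(k) = B(k−1)·f(k)/C(k) = k**2*(k**3 + k**2 - 2*k - 4)/(5*k**4 + 14*k**3 + 10*k**2 - 5*k - 4); s_k = R·t_k = k**2*(-k**3 - k**2 + 2*k + 4).
Check: Δs_k = -5*k**4 - 14*k**3 - 10*k**2 + 5*k + 4. ✓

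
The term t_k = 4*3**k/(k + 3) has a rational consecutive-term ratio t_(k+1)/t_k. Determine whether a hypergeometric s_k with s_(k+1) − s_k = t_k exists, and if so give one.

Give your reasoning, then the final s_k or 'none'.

Step 1: r(k) = 3*(k + 3)/(k + 4).
Take A(k)=3*k + 9, B(k)=k + 4, C(k)=1.
f must satisfy (3*k + 9)·f(k+1) − (k + 3)·f(k) = 1.
d = -1 from the (1,1,0) case.
Bound -1 < 0, so the key equation has no polynomial solution.

no hypergeometric antidifference exists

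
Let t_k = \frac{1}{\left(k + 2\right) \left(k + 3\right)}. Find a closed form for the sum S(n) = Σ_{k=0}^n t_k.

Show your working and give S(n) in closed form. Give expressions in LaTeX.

S(n) = \frac{n + 1}{2 \left(n + 3\right)}

r(k) = (k + 2)/(k + 4) after simplifying.
A = k + 2, B = k + 4, C = 1.
f must satisfy (k + 2)·f(k+1) − (k + 3)·f(k) = 1.
d = 1 from the (1,1,0) case.
Match coefficients ⇒ f(k) = k/2.
So s_k = (B(k−1)f/C)·t_k = (k*(k + 3)/2)·t_k = k/(2*(k + 2)).
s_(k+1) − s_k = 1/(k**2 + 5*k + 6) = t_k.
Evaluate: s_(n+1) = (n + 1)/(2*(n + 3)); subtract s_(0) = 0 ⇒ S(n) = (n + 1)/(2*(n + 3)).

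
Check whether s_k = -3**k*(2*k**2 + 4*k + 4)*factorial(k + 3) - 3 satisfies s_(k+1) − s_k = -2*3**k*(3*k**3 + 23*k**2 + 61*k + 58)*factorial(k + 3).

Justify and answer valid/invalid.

s_(k+1) = -3**(k + 1)*(4*k + 2*(k + 1)**2 + 8)*factorial(k + 4) - 3
s_(k+1) − s_k = -2*3**k*(3*k**3 + 23*k**2 + 61*k + 58)*factorial(k + 3)
(s_(k+1) − s_k) − t_k = 0

Valid — Δs_k = t_k.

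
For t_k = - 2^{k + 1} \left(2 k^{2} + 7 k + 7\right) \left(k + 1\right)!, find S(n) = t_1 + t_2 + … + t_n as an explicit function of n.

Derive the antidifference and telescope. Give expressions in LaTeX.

S(n) = - 4 \cdot 2^{n} n \left(n + 2\right)! - 8 \cdot 2^{n} \left(n + 2\right)! + 16

Compute t_(k+1)/t_k: get 2*(2*k**3 + 15*k**2 + 38*k + 32)/(2*k**2 + 7*k + 7).
A = 2*k + 4, B = 1, C = k**2 + 7*k/2 + 7/2.
Set up (2*k + 4)·f(k+1) − (1)·f(k) − (k**2 + 7*k/2 + 7/2) = 0.
Bound: deg f ≤ 1.
Solve for f: f(k) = (k + 1)/2 (degree 1 ≤ 1).
Then R = B(k−1)f/C = (k + 1)/(2*k**2 + 7*k + 7), so s_k = R(k)·t_k = -2**(k + 1)*(k + 1)*factorial(k + 1).
Check: Δs_k = -2**(k + 1)*(2*k**2 + 7*k + 7)*factorial(k + 1). ✓
s_(n+1) = -2**(n + 2)*(n + 2)*factorial(n + 2) and s_(1) = -16, so S(n) = -4*2**n*n*factorial(n + 2) - 8*2**n*factorial(n + 2) + 16.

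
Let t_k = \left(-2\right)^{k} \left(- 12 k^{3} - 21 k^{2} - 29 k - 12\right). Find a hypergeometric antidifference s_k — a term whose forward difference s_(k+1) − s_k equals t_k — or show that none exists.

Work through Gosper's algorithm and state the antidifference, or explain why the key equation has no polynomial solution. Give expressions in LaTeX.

The ratio is 2*(-12*k**3 - 57*k**2 - 107*k - 74)/(12*k**3 + 21*k**2 + 29*k + 12).
A = -2, B = 1, C = k**3 + 7*k**2/4 + 29*k/12 + 1.
Set up (-2)·f(k+1) − (1)·f(k) − (k**3 + 7*k**2/4 + 29*k/12 + 1) = 0.
deg f ≤ 3 (via 0,0,3).
Coefficient equations give f(k) = -k*(4*k**2 - k + 3)/12.
Certificate R = B(k−1)f/C = -k*(4*k**2 - k + 3)/(12*k**3 + 21*k**2 + 29*k + 12) gives s_k = (-2)**k*k*(4*k**2 - k + 3).
s_(k+1) − s_k = (-2)**k*(-12*k**3 - 21*k**2 - 29*k - 12) = t_k.

s_k = \left(-2\right)^{k} k \left(4 k^{2} - k + 3\right)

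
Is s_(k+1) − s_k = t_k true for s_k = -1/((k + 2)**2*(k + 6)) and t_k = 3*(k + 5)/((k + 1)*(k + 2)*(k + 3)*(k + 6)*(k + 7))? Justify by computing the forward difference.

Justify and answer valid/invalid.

s_(k+1) = -1/((k + 3)**2*(k + 7))
s_(k+1) − s_k = -1/((k + 3)**2*(k + 7)) + 1/((k + 2)**2*(k + 6))
(s_(k+1) − s_k) − t_k = (-4*k**2 - 31*k - 51)/(k**7 + 24*k**6 + 232*k**5 + 1170*k**4 + 3331*k**3 + 5358*k**2 + 4500*k + 1512)

Invalid: residual (-4*k**2 - 31*k - 51)/(k**7 + 24*k**6 + 232*k**5 + 1170*k**4 + 3331*k**3 + 5358*k**2 + 4500*k + 1512) ≠ 0.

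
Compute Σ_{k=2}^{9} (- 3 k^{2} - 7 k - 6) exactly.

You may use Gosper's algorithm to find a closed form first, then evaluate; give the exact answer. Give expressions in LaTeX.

The ratio is (3*k**2 + 13*k + 16)/(3*k**2 + 7*k + 6).
A = 1, B = 1, C = k**2 + 7*k/3 + 2.
Solve (1)·f(k+1) − (1)·f(k) = k**2 + 7*k/3 + 2.
Bound: deg f ≤ 3.
A polynomial solution: f(k) = k*(k**2 + 2*k + 3)/3.
Certificate R = B(k−1)f/C = k*(k**2 + 2*k + 3)/(3*k**2 + 7*k + 6) gives s_k = k*(-k**2 - 2*k - 3).
Δs = -3*k**2 - 7*k - 6, as required.
Sum = s_(10) − s_(2); s_(10) = -1230, s_(2) = -22 ⇒ -1208.

Σ = -1208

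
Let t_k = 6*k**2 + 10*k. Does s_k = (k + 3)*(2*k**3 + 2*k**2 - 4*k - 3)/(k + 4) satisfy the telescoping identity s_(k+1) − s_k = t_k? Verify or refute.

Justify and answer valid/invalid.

Invalid: residual (-4*k**3 - 32*k**2 - 44*k - 3)/(k**2 + 9*k + 20) ≠ 0.

s_(k+1) = (2*k**4 + 16*k**3 + 38*k**2 + 21*k - 12)/(k + 5)
s_(k+1) − s_k = (6*k**4 + 60*k**3 + 178*k**2 + 156*k - 3)/(k**2 + 9*k + 20)
(s_(k+1) − s_k) − t_k = (-4*k**3 - 32*k**2 - 44*k - 3)/(k**2 + 9*k + 20)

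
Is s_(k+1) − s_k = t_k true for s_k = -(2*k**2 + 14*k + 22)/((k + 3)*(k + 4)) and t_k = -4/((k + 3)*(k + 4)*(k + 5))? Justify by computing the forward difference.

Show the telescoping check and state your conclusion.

s_(k+1) = 2*(-7*k - (k + 1)**2 - 18)/((k + 4)*(k + 5))
s_(k+1) − s_k = -4/(k**3 + 12*k**2 + 47*k + 60)
(s_(k+1) − s_k) − t_k = 0

valid (s_(k+1) − s_k reduces to t_k)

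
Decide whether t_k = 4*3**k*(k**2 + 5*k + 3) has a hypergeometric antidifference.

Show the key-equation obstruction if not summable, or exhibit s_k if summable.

Compute t_(k+1)/t_k: get 3*(k**2 + 7*k + 9)/(k**2 + 5*k + 3).
A = 3, B = 1, C = k**2 + 5*k + 3.
Key eq: (3)·f(k+1) = (1)·f(k) + (k**2 + 5*k + 3).
deg f ≤ 2 (via 0,0,2).
Coefficient equations give f(k) = (2*k**2 + 4*k - 3)/4.
R(k) = B(k−1)·f(k)/C(k) = (2*k**2 + 4*k - 3)/(4*(k**2 + 5*k + 3)); s_k = R·t_k = 3**k*(2*k**2 + 4*k - 3).
Δs = 4*3**k*(k**2 + 5*k + 3), as required.

Yes. s_k = 3**k*(2*k**2 + 4*k - 3).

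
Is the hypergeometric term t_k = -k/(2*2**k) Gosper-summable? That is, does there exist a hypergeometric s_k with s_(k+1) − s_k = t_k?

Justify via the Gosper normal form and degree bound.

Compute t_(k+1)/t_k: get (k + 1)/(2*k).
So A=1/2 and B=1, with C=k.
f must satisfy (1/2)·f(k+1) − (1)·f(k) = k.
Degrees (0,0,1) ⇒ d ≤ 1.
Solving with deg f ≤ 1: f(k) = -2*(k + 1).
Get s_k = R·t_k = (k + 1)/2**k with R(k) = B(k−1)f(k)/C(k) = -2*(k + 1)/k.
Verify: -k/(2*2**k) matches t_k.

Yes. s_k = (k + 1)/2**k.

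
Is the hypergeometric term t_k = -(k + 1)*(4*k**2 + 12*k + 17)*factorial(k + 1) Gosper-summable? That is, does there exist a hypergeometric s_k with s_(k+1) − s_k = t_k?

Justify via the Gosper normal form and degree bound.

Yes. s_k = -(2*k + 1)**2*factorial(k + 1).

t_(k+1)/t_k = (k + 2)**2*(12*k + 4*(k + 1)**2 + 29)/((k + 1)*(4*k**2 + 12*k + 17)).
Factor: A=k + 2; B=1; C=k**3 + 4*k**2 + 29*k/4 + 17/4.
Solve (k + 2)·f(k+1) − (1)·f(k) = k**3 + 4*k**2 + 29*k/4 + 17/4.
Bound: deg f ≤ 2.
Coefficient equations give f(k) = (2*k + 1)**2/4.
Get s_k = R·t_k = -(2*k + 1)**2*factorial(k + 1) with R(k) = B(k−1)f(k)/C(k) = (2*k + 1)**2/((k + 1)*(4*k**2 + 12*k + 17)).
s_(k+1) − s_k = -(k + 1)*(4*k**2 + 12*k + 17)*factorial(k + 1) = t_k.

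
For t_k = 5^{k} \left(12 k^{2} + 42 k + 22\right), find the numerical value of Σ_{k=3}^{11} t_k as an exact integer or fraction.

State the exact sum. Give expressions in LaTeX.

Step 1: r(k) = 5*(6*k**2 + 33*k + 38)/(6*k**2 + 21*k + 11).
Take A(k)=5, B(k)=1, C(k)=k**2 + 7*k/2 + 11/6.
Need (5)·f(k+1) − (1)·f(k) = k**2 + 7*k/2 + 11/6.
Bound: deg f ≤ 2.
Solving with deg f ≤ 2: f(k) = (3*k**2 + 3*k - 2)/12.
R(k) = B(k−1)·f(k)/C(k) = (3*k**2 + 3*k - 2)/(2*(6*k**2 + 21*k + 11)); s_k = R·t_k = 5**k*(3*k**2 + 3*k - 2).
Check: Δs_k = 5**k*(12*k**2 + 42*k + 22). ✓
Sum = s_(12) − s_(3); s_(12) = 113769531250, s_(3) = 4250 ⇒ 113769527000.

Σ = 113769527000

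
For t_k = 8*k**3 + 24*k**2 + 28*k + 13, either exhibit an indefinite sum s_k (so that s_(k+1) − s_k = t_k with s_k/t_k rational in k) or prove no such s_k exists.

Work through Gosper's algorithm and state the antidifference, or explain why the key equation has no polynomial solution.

Step 1: r(k) = (8*k**3 + 48*k**2 + 100*k + 73)/(8*k**3 + 24*k**2 + 28*k + 13).
Take A(k)=1, B(k)=1, C(k)=k**3 + 3*k**2 + 7*k/2 + 13/8.
Set up (1)·f(k+1) − (1)·f(k) − (k**3 + 3*k**2 + 7*k/2 + 13/8) = 0.
Bound: deg f ≤ 4.
A polynomial solution: f(k) = k*(2*k**3 + 4*k**2 + 4*k + 3)/8.
Get s_k = R·t_k = k*(2*k**3 + 4*k**2 + 4*k + 3) with R(k) = B(k−1)f(k)/C(k) = k*(2*k**3 + 4*k**2 + 4*k + 3)/(8*k**3 + 24*k**2 + 28*k + 13).
Δs = 8*k**3 + 24*k**2 + 28*k + 13, as required.

s_k = k*(2*k**3 + 4*k**2 + 4*k + 3)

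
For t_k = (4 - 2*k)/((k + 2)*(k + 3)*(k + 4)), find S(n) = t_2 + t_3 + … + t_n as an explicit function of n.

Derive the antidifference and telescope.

S(n) = (-n**2 + 3*n - 2)/(5*(n**2 + 7*n + 12))

Compute t_(k+1)/t_k: get (k - 1)*(k + 2)/((k - 2)*(k + 5)).
Factor: A=k + 2; B=k + 5; C=k - 2.
Need (k + 2)·f(k+1) − (k + 4)·f(k) = k - 2.
From deg A=1, deg B=1, deg C=1: d=2.
Match coefficients ⇒ f(k) = -k.
So s_k = (B(k−1)f/C)·t_k = (-k*(k + 4)/(k - 2))·t_k = 2*k/((k + 2)*(k + 3)).
Verify: 2*(2 - k)/(k**3 + 9*k**2 + 26*k + 24) matches t_k.
Telescope: S(n) = s_(n+1) − s_(2) = 2*(n + 1)/(n**2 + 7*n + 12) − (1/5) = (-n**2 + 3*n - 2)/(5*(n**2 + 7*n + 12)).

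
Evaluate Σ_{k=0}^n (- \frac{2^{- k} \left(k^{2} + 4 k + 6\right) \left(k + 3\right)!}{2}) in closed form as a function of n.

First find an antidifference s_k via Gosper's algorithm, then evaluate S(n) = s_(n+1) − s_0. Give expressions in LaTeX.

S(n) = 6 - \frac{2^{- n} n \left(n + 4\right)!}{2} - 2^{- n} \left(n + 4\right)!

Ratio r(k) = (k + 4)*(4*k + (k + 1)**2 + 10)/(2*(k**2 + 4*k + 6)).
Gosper form: A/B · C(k+1)/C(k) with A=k/2 + 2, B=1, C=k**2 + 4*k + 6.
Solve (k/2 + 2)·f(k+1) − (1)·f(k) = k**2 + 4*k + 6.
d = 1 from the (1,0,2) case.
Match coefficients ⇒ f(k) = 2*(k + 1).
Get s_k = R·t_k = -(k + 1)*factorial(k + 3)/2**k with R(k) = B(k−1)f(k)/C(k) = 2*(k + 1)/(k**2 + 4*k + 6).
s_(k+1) − s_k = -(k**2 + 4*k + 6)*factorial(k + 3)/(2*2**k) = t_k.
s_(n+1) = -2**(-n - 1)*(n + 2)*factorial(n + 4) and s_(0) = -6, so S(n) = 6 - n*factorial(n + 4)/(2*2**n) - factorial(n + 4)/2**n.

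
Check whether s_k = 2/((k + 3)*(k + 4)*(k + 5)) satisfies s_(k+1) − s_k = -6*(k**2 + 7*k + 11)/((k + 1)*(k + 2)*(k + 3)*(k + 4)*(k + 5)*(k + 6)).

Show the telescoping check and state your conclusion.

s_(k+1) = 2/((k + 4)*(k + 5)*(k + 6))
s_(k+1) − s_k = -6/((k + 3)*(k + 4)*(k + 5)*(k + 6))
(s_(k+1) − s_k) − t_k = 6*(4*k + 9)/(k**6 + 21*k**5 + 175*k**4 + 735*k**3 + 1624*k**2 + 1764*k + 720)

Invalid: residual 6*(4*k + 9)/(k**6 + 21*k**5 + 175*k**4 + 735*k**3 + 1624*k**2 + 1764*k + 720) ≠ 0.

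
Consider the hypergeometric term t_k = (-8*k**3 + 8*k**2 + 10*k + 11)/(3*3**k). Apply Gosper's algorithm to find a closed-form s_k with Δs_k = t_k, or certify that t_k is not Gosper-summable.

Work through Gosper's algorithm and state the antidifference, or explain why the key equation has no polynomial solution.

s_k = (4*k**3 + 2*k**2 + 3*k - 1)/3**k

The ratio is (8*k**3 + 16*k**2 - 2*k - 21)/(3*(8*k**3 - 8*k**2 - 10*k - 11)).
A = 1/3, B = 1, C = k**3 - k**2 - 5*k/4 - 11/8.
Need (1/3)·f(k+1) − (1)·f(k) = k**3 - k**2 - 5*k/4 - 11/8.
Bound: deg f ≤ 3.
Coefficient equations give f(k) = -3*(4*k**3 + 2*k**2 + 3*k - 1)/8.
Then R = B(k−1)f/C = -3*(4*k**3 + 2*k**2 + 3*k - 1)/(8*k**3 - 8*k**2 - 10*k - 11), so s_k = R(k)·t_k = (4*k**3 + 2*k**2 + 3*k - 1)/3**k.
Verify: (-8*k**3 + 8*k**2 + 10*k + 11)/(3*3**k) matches t_k.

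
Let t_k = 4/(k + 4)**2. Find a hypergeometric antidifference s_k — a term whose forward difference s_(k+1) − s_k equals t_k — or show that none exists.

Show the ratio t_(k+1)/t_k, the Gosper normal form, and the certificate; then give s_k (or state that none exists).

Compute t_(k+1)/t_k: get (k + 4)**2/(k + 5)**2.
Normal form (A,B,C) = (k**2 + 8*k + 16, k**2 + 10*k + 25, 1).
f must satisfy (k**2 + 8*k + 16)·f(k+1) − (k**2 + 8*k + 16)·f(k) = 1.
d = 0 from the (2,2,0) case.
Generic f = c0 gives residual -1; -1 = 0 cannot hold, so t_k is not Gosper-summable.

not Gosper-summable; s_k does not exist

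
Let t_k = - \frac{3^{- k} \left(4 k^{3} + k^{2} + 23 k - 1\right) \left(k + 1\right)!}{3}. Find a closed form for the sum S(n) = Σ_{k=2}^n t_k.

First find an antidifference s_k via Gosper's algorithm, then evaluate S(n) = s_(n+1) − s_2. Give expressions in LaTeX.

S(n) = 3^{- n - 1} \left(26 \cdot 3^{n} - 4 n^{4} n! - 17 n^{3} n! - 27 n^{2} n! - 22 n n! - 8 n!\right)

The ratio is (k + 2)*(23*k + 4*(k + 1)**3 + (k + 1)**2 + 22)/(3*(4*k**3 + k**2 + 23*k - 1)).
Normal form (A,B,C) = (k/3 + 2/3, 1, k**3 + k**2/4 + 23*k/4 - 1/4).
Solve (k/3 + 2/3)·f(k+1) − (1)·f(k) = k**3 + k**2/4 + 23*k/4 - 1/4.
Bound: deg f ≤ 2.
Coefficient equations give f(k) = 3*(4*k**2 - 3*k + 3)/4.
So s_k = (B(k−1)f/C)·t_k = (3*(4*k**2 - 3*k + 3)/(4*k**3 + k**2 + 23*k - 1))·t_k = -(4*k**2 - 3*k + 3)*factorial(k + 1)/3**k.
Verify: -(4*k**3 + k**2 + 23*k - 1)*factorial(k + 1)/(3*3**k) matches t_k.
Telescope: S(n) = s_(n+1) − s_(2) = -3**(-n - 1)*(4*n**2 + 5*n + 4)*factorial(n + 2) − (-26/3) = 3**(-n - 1)*(26*3**n - 4*n**4*factorial(n) - 17*n**3*factorial(n) - 27*n**2*factorial(n) - 22*n*factorial(n) - 8*factorial(n)).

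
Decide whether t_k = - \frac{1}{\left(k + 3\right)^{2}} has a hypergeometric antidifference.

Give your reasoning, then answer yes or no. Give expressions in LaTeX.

No — key equation has no polynomial f.

The ratio is (k + 3)**2/(k + 4)**2.
Factor: A=k**2 + 6*k + 9; B=k**2 + 8*k + 16; C=1.
Solve (k**2 + 6*k + 9)·f(k+1) − (k**2 + 6*k + 9)·f(k) = 1.
d = 0 from the (2,2,0) case.
Put f(k) = c0: A·f(k+1) − B(k−1)·f(k) − C = -1; need -1 = 0 — inconsistent ⇒ no f, not summable.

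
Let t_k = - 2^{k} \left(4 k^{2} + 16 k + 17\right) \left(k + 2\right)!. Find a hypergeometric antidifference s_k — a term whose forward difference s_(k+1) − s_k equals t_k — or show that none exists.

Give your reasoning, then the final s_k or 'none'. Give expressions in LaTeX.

r(k) = 2*(4*k**3 + 36*k**2 + 109*k + 111)/(4*k**2 + 16*k + 17) after simplifying.
Take A(k)=2*k + 6, B(k)=1, C(k)=k**2 + 4*k + 17/4.
Solve (2*k + 6)·f(k+1) − (1)·f(k) = k**2 + 4*k + 17/4.
Bound: deg f ≤ 1.
Solving with deg f ≤ 1: f(k) = (2*k + 1)/4.
Certificate R = B(k−1)f/C = (2*k + 1)/(4*k**2 + 16*k + 17) gives s_k = -2**k*(2*k + 1)*factorial(k + 2).
s_(k+1) − s_k = -2**k*(4*k**2 + 16*k + 17)*factorial(k + 2) = t_k.

s_k = - 2^{k} \left(2 k + 1\right) \left(k + 2\right)!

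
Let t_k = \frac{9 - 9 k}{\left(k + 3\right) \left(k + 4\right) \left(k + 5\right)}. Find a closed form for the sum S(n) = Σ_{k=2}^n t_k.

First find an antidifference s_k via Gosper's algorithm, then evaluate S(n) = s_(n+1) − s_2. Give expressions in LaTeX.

The ratio is k*(k + 3)/((k - 1)*(k + 6)).
A = k + 3, B = k + 6, C = k - 1.
Set up (k + 3)·f(k+1) − (k + 5)·f(k) − (k - 1) = 0.
d = 2 from the (1,1,1) case.
Solve for f: f(k) = k*(k - 5)/12 (degree 2 ≤ 2).
So s_k = (B(k−1)f/C)·t_k = (k*(k - 5)*(k + 5)/(12*(k - 1)))·t_k = -3*k*(k - 5)/(4*(k + 3)*(k + 4)).
Verify: 9*(1 - k)/(k**3 + 12*k**2 + 47*k + 60) matches t_k.
Telescope: S(n) = s_(n+1) − s_(2) = 3*(-n**2 + 3*n + 4)/(4*(n**2 + 9*n + 20)) − (3/20) = 9*n*(1 - n)/(10*(n**2 + 9*n + 20)).

S(n) = \frac{9 n \left(1 - n\right)}{10 \left(n^{2} + 9 n + 20\right)}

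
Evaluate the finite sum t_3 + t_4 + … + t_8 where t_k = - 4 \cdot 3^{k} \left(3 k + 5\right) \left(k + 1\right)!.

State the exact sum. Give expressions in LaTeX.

r(k) = 3*(k + 2)*(3*k + 8)/(3*k + 5) after simplifying.
So A=3*k + 6 and B=1, with C=k + 5/3.
Key eq: (3*k + 6)·f(k+1) = (1)·f(k) + (k + 5/3).
Bound: deg f ≤ 0.
Coefficient equations give f(k) = 1/3.
Then R = B(k−1)f/C = 1/(3*k + 5), so s_k = R(k)·t_k = -4*3**k*factorial(k + 1).
Δs = -4*3**k*(3*k + 5)*factorial(k + 1), as required.
Telescoping: Σ = s_(9) − s_(3) = -285702681600 − (-2592) = -285702679008.

Σ = -285702679008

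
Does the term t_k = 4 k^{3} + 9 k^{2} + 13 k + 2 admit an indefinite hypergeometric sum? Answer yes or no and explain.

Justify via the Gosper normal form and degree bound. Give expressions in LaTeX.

Yes. s_k = k \left(k^{3} + k^{2} + 3 k - 3\right).

Ratio r(k) = (4*k**3 + 21*k**2 + 43*k + 28)/(4*k**3 + 9*k**2 + 13*k + 2).
So A=1 and B=1, with C=k**3 + 9*k**2/4 + 13*k/4 + 1/2.
Solve (1)·f(k+1) − (1)·f(k) = k**3 + 9*k**2/4 + 13*k/4 + 1/2.
d = 4 from the (0,0,3) case.
Match coefficients ⇒ f(k) = k*(k**3 + k**2 + 3*k - 3)/4.
R(k) = B(k−1)·f(k)/C(k) = k*(k**3 + k**2 + 3*k - 3)/(4*k**3 + 9*k**2 + 13*k + 2); s_k = R·t_k = k*(k**3 + k**2 + 3*k - 3).
Check: Δs_k = 4*k**3 + 9*k**2 + 13*k + 2. ✓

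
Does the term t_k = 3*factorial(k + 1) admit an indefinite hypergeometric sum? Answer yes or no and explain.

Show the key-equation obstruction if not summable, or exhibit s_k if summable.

No — key equation has no polynomial f.

r(k) = k + 2 after simplifying.
A = k + 2, B = 1, C = 1.
Solve (k + 2)·f(k+1) − (1)·f(k) = 1.
deg f ≤ -1 (via 1,0,0).
Negative degree bound (-1): no f exists, t_k not Gosper-summable.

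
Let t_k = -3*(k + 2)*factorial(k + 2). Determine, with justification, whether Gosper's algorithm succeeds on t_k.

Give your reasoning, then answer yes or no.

r(k) = (k + 3)**2/(k + 2) after simplifying.
Normal form (A,B,C) = (k + 3, 1, k + 2).
Set up (k + 3)·f(k+1) − (1)·f(k) − (k + 2) = 0.
Degrees (1,0,1) ⇒ d ≤ 0.
A polynomial solution: f(k) = 1.
So s_k = (B(k−1)f/C)·t_k = (1/(k + 2))·t_k = -3*factorial(k + 2).
Verify: -3*(k + 2)*factorial(k + 2) matches t_k.

Yes. s_k = -3*factorial(k + 2).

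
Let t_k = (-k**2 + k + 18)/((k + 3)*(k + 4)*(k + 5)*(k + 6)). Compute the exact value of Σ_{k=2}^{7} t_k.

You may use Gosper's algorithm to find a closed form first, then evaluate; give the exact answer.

r(k) = (k + 3)*(k - (k + 1)**2 + 19)/((k + 7)*(-k**2 + k + 18)) after simplifying.
Take A(k)=k + 3, B(k)=k + 7, C(k)=k**2 - k - 18.
Set up (k + 3)·f(k+1) − (k + 6)·f(k) − (k**2 - k - 18) = 0.
Degrees (1,1,2) ⇒ d ≤ 3.
A polynomial solution: f(k) = -k*(k**2 + 42*k + 137)/30.
Certificate R = B(k−1)f/C = -k*(k + 6)*(k**2 + 42*k + 137)/(30*(k**2 - k - 18)) gives s_k = k*(k**2 + 42*k + 137)/(30*(k + 3)*(k + 4)*(k + 5)).
Δs = (-k**2 + k + 18)/(k**4 + 18*k**3 + 119*k**2 + 342*k + 360), as required.
Telescoping: Σ = s_(8) − s_(2) = 179/2145 − (1/14) = 361/30030.

Σ = 361/30030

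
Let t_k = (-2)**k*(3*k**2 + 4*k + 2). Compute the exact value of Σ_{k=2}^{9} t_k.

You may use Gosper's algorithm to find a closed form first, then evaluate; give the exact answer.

Σ = -102384

t_(k+1)/t_k = 2*(-3*k**2 - 10*k - 9)/(3*k**2 + 4*k + 2).
A = -2, B = 1, C = k**2 + 4*k/3 + 2/3.
Need (-2)·f(k+1) − (1)·f(k) = k**2 + 4*k/3 + 2/3.
From deg A=0, deg B=0, deg C=2: d=2.
A polynomial solution: f(k) = -k**2/3.
So s_k = (B(k−1)f/C)·t_k = (-k**2/(3*k**2 + 4*k + 2))·t_k = -(-2)**k*k**2.
s_(k+1) − s_k = (-2)**k*(k**2 + 2*(k + 1)**2) = t_k.
Evaluate s at k=10 and k=2: -102400 and -16; difference -102384.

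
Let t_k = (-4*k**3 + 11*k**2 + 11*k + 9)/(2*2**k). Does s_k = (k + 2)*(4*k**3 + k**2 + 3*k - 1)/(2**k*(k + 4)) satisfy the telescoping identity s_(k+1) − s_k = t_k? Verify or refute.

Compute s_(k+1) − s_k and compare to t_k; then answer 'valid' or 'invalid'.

Invalid: residual (4*k**4 + 13*k**3 - 53*k**2 - 47*k - 38)/(2**k*(k**2 + 9*k + 20)) ≠ 0.

s_(k+1) = (k + 3)*(3*k + 4*(k + 1)**3 + (k + 1)**2 + 2)/(2*2**k*(k + 5))
s_(k+1) − s_k = (-4*k**5 - 17*k**4 + 56*k**3 + 222*k**2 + 207*k + 104)/(2*2**k*(k**2 + 9*k + 20))
(s_(k+1) − s_k) − t_k = (4*k**4 + 13*k**3 - 53*k**2 - 47*k - 38)/(2**k*(k**2 + 9*k + 20))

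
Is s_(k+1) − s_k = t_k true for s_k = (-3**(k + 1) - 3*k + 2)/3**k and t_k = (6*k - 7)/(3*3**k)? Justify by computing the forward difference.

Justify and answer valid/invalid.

valid (s_(k+1) − s_k reduces to t_k)

s_(k+1) = -3 - k/3**k - 1/(3*3**k)
s_(k+1) − s_k = (6*k - 7)/(3*3**k)
(s_(k+1) − s_k) − t_k = 0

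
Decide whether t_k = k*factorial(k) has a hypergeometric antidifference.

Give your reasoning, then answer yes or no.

Ratio r(k) = (k + 1)**2/k.
Take A(k)=k + 1, B(k)=1, C(k)=k.
f must satisfy (k + 1)·f(k+1) − (1)·f(k) = k.
Degrees (1,0,1) ⇒ d ≤ 0.
Solving with deg f ≤ 0: f(k) = 1.
Then R = B(k−1)f/C = 1/k, so s_k = R(k)·t_k = factorial(k).
s_(k+1) − s_k = k*factorial(k) = t_k.

Yes. s_k = factorial(k).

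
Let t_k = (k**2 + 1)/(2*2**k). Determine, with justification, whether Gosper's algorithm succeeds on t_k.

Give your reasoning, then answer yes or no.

Yes. s_k = (-k**2 - 2*k - 4)/2**k.

Ratio r(k) = ((k + 1)**2 + 1)/(2*(k**2 + 1)).
Normal form (A,B,C) = (1/2, 1, k**2 + 1).
Key eq: (1/2)·f(k+1) = (1)·f(k) + (k**2 + 1).
Bound: deg f ≤ 2.
Match coefficients ⇒ f(k) = -2*(k**2 + 2*k + 4).
Then R = B(k−1)f/C = -2*(k**2 + 2*k + 4)/(k**2 + 1), so s_k = R(k)·t_k = (-k**2 - 2*k - 4)/2**k.
Verify: (k**2 + 1)/(2*2**k) matches t_k.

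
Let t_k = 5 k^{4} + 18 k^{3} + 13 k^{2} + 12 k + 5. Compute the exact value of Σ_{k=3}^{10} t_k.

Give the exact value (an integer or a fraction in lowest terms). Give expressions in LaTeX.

Σ = 186472

r(k) = (5*k**4 + 38*k**3 + 97*k**2 + 112*k + 53)/(5*k**4 + 18*k**3 + 13*k**2 + 12*k + 5) after simplifying.
Factor: A=1; B=1; C=k**4 + 18*k**3/5 + 13*k**2/5 + 12*k/5 + 1.
Solve (1)·f(k+1) − (1)·f(k) = k**4 + 18*k**3/5 + 13*k**2/5 + 12*k/5 + 1.
Degrees (0,0,4) ⇒ d ≤ 5.
Solve for f: f(k) = k*(k**4 + 2*k**3 - 3*k**2 + 4*k + 1)/5 (degree 5 ≤ 5).
Certificate R = B(k−1)f/C = k*(k**4 + 2*k**3 - 3*k**2 + 4*k + 1)/(5*k**4 + 18*k**3 + 13*k**2 + 12*k + 5) gives s_k = k*(k**4 + 2*k**3 - 3*k**2 + 4*k + 1).
s_(k+1) − s_k = 5*k**4 + 18*k**3 + 13*k**2 + 12*k + 5 = t_k.
Sum = s_(11) − s_(3); s_(11) = 186835, s_(3) = 363 ⇒ 186472.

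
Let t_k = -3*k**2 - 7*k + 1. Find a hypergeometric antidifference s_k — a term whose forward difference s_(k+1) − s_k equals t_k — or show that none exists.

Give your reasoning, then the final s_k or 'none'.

Ratio r(k) = (3*k**2 + 13*k + 9)/(3*k**2 + 7*k - 1).
Take A(k)=1, B(k)=1, C(k)=k**2 + 7*k/3 - 1/3.
Key eq: (1)·f(k+1) = (1)·f(k) + (k**2 + 7*k/3 - 1/3).
Degrees (0,0,2) ⇒ d ≤ 3.
Solving with deg f ≤ 3: f(k) = k*(k**2 + 2*k - 4)/3.
Get s_k = R·t_k = k*(-k**2 - 2*k + 4) with R(k) = B(k−1)f(k)/C(k) = k*(k**2 + 2*k - 4)/(3*k**2 + 7*k - 1).
Check: Δs_k = -3*k**2 - 7*k + 1. ✓

s_k = k*(-k**2 - 2*k + 4)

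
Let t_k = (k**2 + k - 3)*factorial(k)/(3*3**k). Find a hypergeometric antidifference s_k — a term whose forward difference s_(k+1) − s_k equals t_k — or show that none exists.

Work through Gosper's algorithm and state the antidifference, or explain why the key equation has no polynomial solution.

t_(k+1)/t_k = (k + 1)*(k + (k + 1)**2 - 2)/(3*(k**2 + k - 3)).
Factor: A=k/3 + 1/3; B=1; C=k**2 + k - 3.
Need (k/3 + 1/3)·f(k+1) − (1)·f(k) = k**2 + k - 3.
deg f ≤ 1 (via 1,0,2).
A polynomial solution: f(k) = 3*(k + 2).
R(k) = B(k−1)·f(k)/C(k) = 3*(k + 2)/(k**2 + k - 3); s_k = R·t_k = (k + 2)*factorial(k)/3**k.
Check: Δs_k = (k**2 + k - 3)*factorial(k)/(3*3**k). ✓

s_k = (k + 2)*factorial(k)/3**k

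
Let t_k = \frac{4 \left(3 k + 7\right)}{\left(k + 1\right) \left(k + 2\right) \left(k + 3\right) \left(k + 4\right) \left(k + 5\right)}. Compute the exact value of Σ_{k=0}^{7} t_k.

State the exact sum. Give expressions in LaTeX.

The ratio is (k + 1)*(3*k + 10)/((k + 6)*(3*k + 7)).
Take A(k)=k + 1, B(k)=k + 6, C(k)=k + 7/3.
Set up (k + 1)·f(k+1) − (k + 5)·f(k) − (k + 7/3) = 0.
From deg A=1, deg B=1, deg C=1: d=4.
Solve for f: f(k) = k*(k + 2)*(k**2 + 8*k + 19)/36 (degree 4 ≤ 4).
R(k) = B(k−1)·f(k)/C(k) = k*(k + 2)*(k + 5)*(k**2 + 8*k + 19)/(12*(3*k + 7)); s_k = R·t_k = k*(k**2 + 8*k + 19)/(3*(k**3 + 8*k**2 + 19*k + 12)).
Check: Δs_k = 4*(3*k + 7)/(k**5 + 15*k**4 + 85*k**3 + 225*k**2 + 274*k + 120). ✓
Telescoping: Σ = s_(8) − s_(0) = 98/297 − (0) = 98/297.

Σ = 98/297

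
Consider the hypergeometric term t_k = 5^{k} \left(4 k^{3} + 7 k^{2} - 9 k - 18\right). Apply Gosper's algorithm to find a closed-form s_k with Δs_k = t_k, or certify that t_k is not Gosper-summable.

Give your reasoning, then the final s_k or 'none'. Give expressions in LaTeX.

s_k = 5^{k} \left(k^{3} - 2 k^{2} - k - 2\right)

Ratio r(k) = 5*(4*k**3 + 19*k**2 + 17*k - 16)/(4*k**3 + 7*k**2 - 9*k - 18).
Gosper form: A/B · C(k+1)/C(k) with A=5, B=1, C=k**3 + 7*k**2/4 - 9*k/4 - 9/2.
f must satisfy (5)·f(k+1) − (1)·f(k) = k**3 + 7*k**2/4 - 9*k/4 - 9/2.
Bound: deg f ≤ 3.
Coefficient equations give f(k) = (k**3 - 2*k**2 - k - 2)/4.
Then R = B(k−1)f/C = (k**3 - 2*k**2 - k - 2)/(4*k**3 + 7*k**2 - 9*k - 18), so s_k = R(k)·t_k = 5**k*(k**3 - 2*k**2 - k - 2).
Check: Δs_k = 5**k*(4*k**3 + 7*k**2 - 9*k - 18). ✓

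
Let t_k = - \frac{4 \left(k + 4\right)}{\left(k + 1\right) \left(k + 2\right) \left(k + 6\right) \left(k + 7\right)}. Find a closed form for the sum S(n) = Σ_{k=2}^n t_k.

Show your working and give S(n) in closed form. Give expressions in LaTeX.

S(n) = \frac{- n^{2} - 9 n + 10}{12 \left(n^{2} + 9 n + 14\right)}

The ratio is (k + 1)*(k + 5)*(k + 6)/((k + 3)*(k + 4)*(k + 8)).
Factor: A=k + 1; B=k + 8; C=k**4 + 16*k**3 + 95*k**2 + 248*k + 240.
f must satisfy (k + 1)·f(k+1) − (k + 7)·f(k) = k**4 + 16*k**3 + 95*k**2 + 248*k + 240.
deg f ≤ 6 (via 1,1,4).
A polynomial solution: f(k) = k*(k + 2)*(k + 3)*(k + 4)*(k + 5)*(k + 7)/12.
Then R = B(k−1)f/C = k*(k + 2)*(k + 7)**2/(12*(k + 4)), so s_k = R(k)·t_k = k*(-k - 7)/(3*(k**2 + 7*k + 6)).
Check: Δs_k = 4*(-k - 4)/(k**4 + 16*k**3 + 83*k**2 + 152*k + 84). ✓
Telescope: S(n) = s_(n+1) − s_(2) = (-n**2 - 9*n - 8)/(3*(n**2 + 9*n + 14)) − (-1/4) = (-n**2 - 9*n + 10)/(12*(n**2 + 9*n + 14)).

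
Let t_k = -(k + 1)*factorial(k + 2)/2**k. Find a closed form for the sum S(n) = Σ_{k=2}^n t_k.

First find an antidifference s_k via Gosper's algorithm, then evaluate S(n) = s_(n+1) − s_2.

S(n) = 12 - factorial(n + 3)/2**n

Compute t_(k+1)/t_k: get (k + 2)*(k + 3)/(2*(k + 1)).
Gosper form: A/B · C(k+1)/C(k) with A=k/2 + 3/2, B=1, C=k + 1.
Set up (k/2 + 3/2)·f(k+1) − (1)·f(k) − (k + 1) = 0.
d = 0 from the (1,0,1) case.
A polynomial solution: f(k) = 2.
R(k) = B(k−1)·f(k)/C(k) = 2/(k + 1); s_k = R·t_k = -2**(1 - k)*factorial(k + 2).
s_(k+1) − s_k = -(k + 1)*factorial(k + 2)/2**k = t_k.
Telescope: S(n) = s_(n+1) − s_(2) = -factorial(n + 3)/2**n − (-12) = 12 - factorial(n + 3)/2**n.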